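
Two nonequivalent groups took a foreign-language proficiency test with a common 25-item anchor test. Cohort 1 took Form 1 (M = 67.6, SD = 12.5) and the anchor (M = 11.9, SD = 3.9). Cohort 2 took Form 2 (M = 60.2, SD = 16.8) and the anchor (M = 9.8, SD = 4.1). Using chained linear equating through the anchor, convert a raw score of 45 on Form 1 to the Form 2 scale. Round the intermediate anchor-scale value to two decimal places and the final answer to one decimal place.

39.9

Form 1 → anchor (Cohort 1): v = (3.9/12.5)(45 − 67.6) + 11.9 = 4.85
anchor → Form 2 (Cohort 2): y = (16.8/4.1)(4.85 − 9.8) + 60.2 = 39.9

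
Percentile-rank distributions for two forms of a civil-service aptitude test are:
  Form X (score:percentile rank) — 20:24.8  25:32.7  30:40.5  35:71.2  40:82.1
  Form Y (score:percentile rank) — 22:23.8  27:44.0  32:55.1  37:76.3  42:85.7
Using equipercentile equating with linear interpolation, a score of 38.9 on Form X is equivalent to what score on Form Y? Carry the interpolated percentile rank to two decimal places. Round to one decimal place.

38.8

PR of 38.9 on Form X: 71.2 + (38.9 − 35)/(40 − 35) × (82.1 − 71.2) = 79.70
On Form Y, PR 79.70 falls between score 37 (PR 76.3) and 42 (PR 85.7).
Interpolate: 37 + (79.70 − 76.3)/(85.7 − 76.3) × (42 − 37) = 38.8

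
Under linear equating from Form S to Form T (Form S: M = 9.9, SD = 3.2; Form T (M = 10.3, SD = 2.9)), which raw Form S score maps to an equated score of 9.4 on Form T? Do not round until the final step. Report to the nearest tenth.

8.9

Invert y = (SD_Y/SD_X)(x − M_X) + M_Y:
x = (SD_X/SD_Y)(y − M_Y) + M_X = (3.2/2.9)(9.4 − 10.3) + 9.9
x = 1.103448 × -0.900 + 9.9 = 8.9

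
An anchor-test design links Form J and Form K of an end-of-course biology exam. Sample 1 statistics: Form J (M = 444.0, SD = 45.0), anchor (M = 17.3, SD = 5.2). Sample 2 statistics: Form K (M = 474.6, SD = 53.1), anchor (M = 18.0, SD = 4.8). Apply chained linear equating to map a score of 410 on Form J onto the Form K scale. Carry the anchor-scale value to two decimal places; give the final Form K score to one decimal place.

Form J → anchor (Sample 1): v = (5.2/45.0)(410 − 444.0) + 17.3 = 13.37
anchor → Form K (Sample 2): y = (53.1/4.8)(13.37 − 18.0) + 474.6 = 423.4

423.4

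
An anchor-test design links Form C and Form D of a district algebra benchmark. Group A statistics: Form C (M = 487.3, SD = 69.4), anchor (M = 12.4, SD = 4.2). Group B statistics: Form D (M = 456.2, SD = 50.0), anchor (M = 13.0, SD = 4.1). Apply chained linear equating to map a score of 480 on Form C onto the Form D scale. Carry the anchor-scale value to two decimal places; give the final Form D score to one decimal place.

443.5

Form C → anchor (Group A): v = (4.2/69.4)(480 − 487.3) + 12.4 = 11.96
anchor → Form D (Group B): y = (50.0/4.1)(11.96 − 13.0) + 456.2 = 443.5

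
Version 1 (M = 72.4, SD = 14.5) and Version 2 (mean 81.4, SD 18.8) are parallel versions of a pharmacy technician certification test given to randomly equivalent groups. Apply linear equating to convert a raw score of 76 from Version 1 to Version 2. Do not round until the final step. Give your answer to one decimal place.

86.1

Linear equating: y = (SD_Y/SD_X)(x − M_X) + M_Y
y = (18.8/14.5)(76 − 72.4) + 81.4
y = 1.296552 × 3.6 + 81.4 = 4.6676 + 81.4 = 86.1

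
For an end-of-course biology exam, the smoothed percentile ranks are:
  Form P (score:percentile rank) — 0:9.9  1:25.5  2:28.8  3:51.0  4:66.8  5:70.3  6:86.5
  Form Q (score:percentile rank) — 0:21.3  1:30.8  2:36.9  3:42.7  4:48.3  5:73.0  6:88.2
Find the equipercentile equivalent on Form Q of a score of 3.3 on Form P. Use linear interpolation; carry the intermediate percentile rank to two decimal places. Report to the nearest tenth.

4.3

PR of 3.3 on Form P: 51.0 + (3.3 − 3)/(4 − 3) × (66.8 − 51.0) = 55.74
On Form Q, PR 55.74 falls between score 4 (PR 48.3) and 5 (PR 73.0).
Interpolate: 4 + (55.74 − 48.3)/(73.0 − 48.3) × (5 − 4) = 4.3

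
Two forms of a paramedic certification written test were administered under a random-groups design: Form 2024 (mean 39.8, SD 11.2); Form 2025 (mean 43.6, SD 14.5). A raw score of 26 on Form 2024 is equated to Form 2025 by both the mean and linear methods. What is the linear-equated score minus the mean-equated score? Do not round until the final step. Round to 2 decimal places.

Mean-equated: 26 + (43.6 − 39.8) = 29.80
Linear-equated: (14.5/11.2)(26 − 39.8) + 43.6 = 25.734
Difference = 25.734 − 29.80 = -4.07

-4.07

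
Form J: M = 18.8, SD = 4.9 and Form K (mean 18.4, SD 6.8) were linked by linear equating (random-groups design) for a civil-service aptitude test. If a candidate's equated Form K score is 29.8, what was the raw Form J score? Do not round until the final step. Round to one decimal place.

Invert y = (SD_Y/SD_X)(x − M_X) + M_Y:
x = (SD_X/SD_Y)(y − M_Y) + M_X = (4.9/6.8)(29.8 − 18.4) + 18.8
x = 0.720588 × 11.400 + 18.8 = 27.0

27.0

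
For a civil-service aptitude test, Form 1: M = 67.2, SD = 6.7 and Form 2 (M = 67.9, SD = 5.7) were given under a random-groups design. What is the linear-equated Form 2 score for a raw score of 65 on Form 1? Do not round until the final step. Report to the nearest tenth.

Linear equating: y = (SD_Y/SD_X)(x − M_X) + M_Y
y = (5.7/6.7)(65 − 67.2) + 67.9
y = 0.850746 × -2.2 + 67.9 = -1.8716 + 67.9 = 66.0

66.0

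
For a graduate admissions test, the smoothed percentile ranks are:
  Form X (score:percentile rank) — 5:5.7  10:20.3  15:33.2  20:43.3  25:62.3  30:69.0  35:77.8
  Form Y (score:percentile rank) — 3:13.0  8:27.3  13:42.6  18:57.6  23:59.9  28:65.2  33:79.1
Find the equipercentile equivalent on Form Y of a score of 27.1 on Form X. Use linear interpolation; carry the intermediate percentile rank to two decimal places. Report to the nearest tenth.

27.9

PR of 27.1 on Form X: 62.3 + (27.1 − 25)/(30 − 25) × (69.0 − 62.3) = 65.11
On Form Y, PR 65.11 falls between score 23 (PR 59.9) and 28 (PR 65.2).
Interpolate: 23 + (65.11 − 59.9)/(65.2 − 59.9) × (28 − 23) = 27.9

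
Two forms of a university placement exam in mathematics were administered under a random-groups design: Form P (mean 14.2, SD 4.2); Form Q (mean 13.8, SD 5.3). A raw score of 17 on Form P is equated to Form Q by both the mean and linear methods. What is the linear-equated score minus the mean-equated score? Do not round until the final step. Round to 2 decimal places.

Mean-equated: 17 + (13.8 − 14.2) = 16.60
Linear-equated: (5.3/4.2)(17 − 14.2) + 13.8 = 17.333
Difference = 17.333 − 16.60 = 0.73

0.73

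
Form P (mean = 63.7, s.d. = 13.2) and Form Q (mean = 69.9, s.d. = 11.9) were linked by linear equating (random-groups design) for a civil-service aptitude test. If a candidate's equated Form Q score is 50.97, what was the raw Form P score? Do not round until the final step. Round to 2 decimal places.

Invert y = (SD_Y/SD_X)(x − M_X) + M_Y:
x = (SD_X/SD_Y)(y − M_Y) + M_X = (13.2/11.9)(50.97 − 69.9) + 63.7
x = 1.109244 × -18.930 + 63.7 = 42.70

42.70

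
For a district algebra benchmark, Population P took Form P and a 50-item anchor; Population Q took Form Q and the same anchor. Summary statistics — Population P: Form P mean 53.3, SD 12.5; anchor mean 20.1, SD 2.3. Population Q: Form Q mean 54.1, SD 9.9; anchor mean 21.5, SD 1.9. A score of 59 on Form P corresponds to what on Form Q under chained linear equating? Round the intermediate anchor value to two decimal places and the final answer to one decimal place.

Form P → anchor (Population P): v = (2.3/12.5)(59 − 53.3) + 20.1 = 21.15
anchor → Form Q (Population Q): y = (9.9/1.9)(21.15 − 21.5) + 54.1 = 52.3

52.3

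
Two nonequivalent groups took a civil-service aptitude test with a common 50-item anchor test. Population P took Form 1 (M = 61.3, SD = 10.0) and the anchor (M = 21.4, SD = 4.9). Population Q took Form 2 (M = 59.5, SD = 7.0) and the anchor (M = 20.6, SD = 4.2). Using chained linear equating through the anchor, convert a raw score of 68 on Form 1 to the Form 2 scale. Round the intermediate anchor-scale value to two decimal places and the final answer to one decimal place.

66.3

Form 1 → anchor (Population P): v = (4.9/10.0)(68 − 61.3) + 21.4 = 24.68
anchor → Form 2 (Population Q): y = (7.0/4.2)(24.68 − 20.6) + 59.5 = 66.3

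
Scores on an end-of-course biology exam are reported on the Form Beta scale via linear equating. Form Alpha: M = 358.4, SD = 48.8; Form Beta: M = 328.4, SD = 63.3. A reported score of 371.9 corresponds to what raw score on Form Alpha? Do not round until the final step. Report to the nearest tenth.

391.9

Invert y = (SD_Y/SD_X)(x − M_X) + M_Y:
x = (SD_X/SD_Y)(y − M_Y) + M_X = (48.8/63.3)(371.9 − 328.4) + 358.4
x = 0.770932 × 43.500 + 358.4 = 391.9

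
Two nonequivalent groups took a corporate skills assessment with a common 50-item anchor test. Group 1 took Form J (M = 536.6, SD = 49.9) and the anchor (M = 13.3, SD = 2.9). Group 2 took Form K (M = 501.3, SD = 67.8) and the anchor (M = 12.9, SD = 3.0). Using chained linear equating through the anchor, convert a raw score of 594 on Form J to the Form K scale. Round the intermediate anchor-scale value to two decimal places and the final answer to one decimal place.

Form J → anchor (Group 1): v = (2.9/49.9)(594 − 536.6) + 13.3 = 16.64
anchor → Form K (Group 2): y = (67.8/3.0)(16.64 − 12.9) + 501.3 = 585.8

585.8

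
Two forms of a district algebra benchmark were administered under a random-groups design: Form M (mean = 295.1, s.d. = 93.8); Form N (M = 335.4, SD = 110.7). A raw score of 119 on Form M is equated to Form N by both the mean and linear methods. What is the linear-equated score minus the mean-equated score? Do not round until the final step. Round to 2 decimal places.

Mean-equated: 119 + (335.4 − 295.1) = 159.30
Linear-equated: (110.7/93.8)(119 − 295.1) + 335.4 = 127.572
Difference = 127.572 − 159.30 = -31.73

-31.73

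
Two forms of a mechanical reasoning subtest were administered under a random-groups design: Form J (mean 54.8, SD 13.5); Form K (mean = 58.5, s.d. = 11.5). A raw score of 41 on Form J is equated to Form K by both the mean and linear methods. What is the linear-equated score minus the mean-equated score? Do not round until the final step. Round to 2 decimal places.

Mean-equated: 41 + (58.5 − 54.8) = 44.70
Linear-equated: (11.5/13.5)(41 − 54.8) + 58.5 = 46.744
Difference = 46.744 − 44.70 = 2.04

2.04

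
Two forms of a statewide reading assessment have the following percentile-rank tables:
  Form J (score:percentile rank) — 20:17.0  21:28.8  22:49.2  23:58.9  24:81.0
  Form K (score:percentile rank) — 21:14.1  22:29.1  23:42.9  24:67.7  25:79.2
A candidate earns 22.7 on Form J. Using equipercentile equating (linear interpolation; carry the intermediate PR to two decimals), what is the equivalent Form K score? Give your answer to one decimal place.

PR of 22.7 on Form J: 49.2 + (22.7 − 22)/(23 − 22) × (58.9 − 49.2) = 55.99
On Form K, PR 55.99 falls between score 23 (PR 42.9) and 24 (PR 67.7).
Interpolate: 23 + (55.99 − 42.9)/(67.7 − 42.9) × (24 − 23) = 23.5

23.5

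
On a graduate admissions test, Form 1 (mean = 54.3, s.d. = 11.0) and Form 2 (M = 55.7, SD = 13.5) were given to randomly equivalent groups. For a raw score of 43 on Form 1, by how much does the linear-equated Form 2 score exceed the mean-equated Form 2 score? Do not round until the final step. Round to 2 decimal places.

-2.57

Mean-equated: 43 + (55.7 − 54.3) = 44.40
Linear-equated: (13.5/11.0)(43 − 54.3) + 55.7 = 41.832
Difference = 41.832 − 44.40 = -2.57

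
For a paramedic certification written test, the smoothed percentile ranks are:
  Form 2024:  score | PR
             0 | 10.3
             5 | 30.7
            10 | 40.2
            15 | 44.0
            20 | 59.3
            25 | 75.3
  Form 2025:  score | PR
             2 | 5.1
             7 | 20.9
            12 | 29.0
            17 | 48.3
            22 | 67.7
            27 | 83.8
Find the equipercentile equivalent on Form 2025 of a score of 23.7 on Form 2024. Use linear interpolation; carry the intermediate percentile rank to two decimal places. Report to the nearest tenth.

23.1

PR of 23.7 on Form 2024: 59.3 + (23.7 − 20)/(25 − 20) × (75.3 − 59.3) = 71.14
On Form 2025, PR 71.14 falls between score 22 (PR 67.7) and 27 (PR 83.8).
Interpolate: 22 + (71.14 − 67.7)/(83.8 − 67.7) × (27 − 22) = 23.1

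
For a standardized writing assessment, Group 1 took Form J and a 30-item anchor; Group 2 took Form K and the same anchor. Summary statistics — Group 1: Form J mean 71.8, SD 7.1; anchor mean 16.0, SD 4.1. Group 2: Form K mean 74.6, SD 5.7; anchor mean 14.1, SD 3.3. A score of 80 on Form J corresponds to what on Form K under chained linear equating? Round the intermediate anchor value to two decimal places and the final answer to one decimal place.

Form J → anchor (Group 1): v = (4.1/7.1)(80 − 71.8) + 16.0 = 20.74
anchor → Form K (Group 2): y = (5.7/3.3)(20.74 − 14.1) + 74.6 = 86.1

86.1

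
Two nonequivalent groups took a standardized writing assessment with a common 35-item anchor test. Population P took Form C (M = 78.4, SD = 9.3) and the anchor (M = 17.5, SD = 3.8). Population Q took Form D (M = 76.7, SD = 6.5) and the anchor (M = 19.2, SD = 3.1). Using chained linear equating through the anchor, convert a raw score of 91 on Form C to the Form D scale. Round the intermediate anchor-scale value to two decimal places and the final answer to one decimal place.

83.9

Form C → anchor (Population P): v = (3.8/9.3)(91 − 78.4) + 17.5 = 22.65
anchor → Form D (Population Q): y = (6.5/3.1)(22.65 − 19.2) + 76.7 = 83.9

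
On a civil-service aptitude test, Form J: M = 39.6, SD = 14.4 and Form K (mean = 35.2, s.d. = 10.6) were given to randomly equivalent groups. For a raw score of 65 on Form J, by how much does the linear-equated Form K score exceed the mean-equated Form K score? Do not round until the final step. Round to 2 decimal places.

Mean-equated: 65 + (35.2 − 39.6) = 60.60
Linear-equated: (10.6/14.4)(65 − 39.6) + 35.2 = 53.897
Difference = 53.897 − 60.60 = -6.70

-6.70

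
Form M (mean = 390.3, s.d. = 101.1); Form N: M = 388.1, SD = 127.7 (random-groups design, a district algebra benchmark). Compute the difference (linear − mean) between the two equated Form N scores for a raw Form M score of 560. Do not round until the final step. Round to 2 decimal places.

Mean-equated: 560 + (388.1 − 390.3) = 557.80
Linear-equated: (127.7/101.1)(560 − 390.3) + 388.1 = 602.449
Difference = 602.449 − 557.80 = 44.65

44.65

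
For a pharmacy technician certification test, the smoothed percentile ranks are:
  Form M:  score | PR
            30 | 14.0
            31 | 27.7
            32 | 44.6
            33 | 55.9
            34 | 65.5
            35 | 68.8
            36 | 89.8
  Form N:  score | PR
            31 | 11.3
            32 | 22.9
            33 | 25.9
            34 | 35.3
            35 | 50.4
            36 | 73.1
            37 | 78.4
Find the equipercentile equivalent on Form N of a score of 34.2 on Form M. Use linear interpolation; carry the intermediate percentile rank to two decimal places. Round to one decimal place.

35.7

PR of 34.2 on Form M: 65.5 + (34.2 − 34)/(35 − 34) × (68.8 − 65.5) = 66.16
On Form N, PR 66.16 falls between score 35 (PR 50.4) and 36 (PR 73.1).
Interpolate: 35 + (66.16 − 50.4)/(73.1 − 50.4) × (36 − 35) = 35.7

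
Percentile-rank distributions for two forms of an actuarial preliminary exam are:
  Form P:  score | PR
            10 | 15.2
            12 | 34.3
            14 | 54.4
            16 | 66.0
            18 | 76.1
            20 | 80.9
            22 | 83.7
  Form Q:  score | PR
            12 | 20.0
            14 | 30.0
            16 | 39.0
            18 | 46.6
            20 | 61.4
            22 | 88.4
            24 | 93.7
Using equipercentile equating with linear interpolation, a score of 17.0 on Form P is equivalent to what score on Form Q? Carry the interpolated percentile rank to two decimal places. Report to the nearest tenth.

20.7

PR of 17.0 on Form P: 66.0 + (17.0 − 16)/(18 − 16) × (76.1 − 66.0) = 71.05
On Form Q, PR 71.05 falls between score 20 (PR 61.4) and 22 (PR 88.4).
Interpolate: 20 + (71.05 − 61.4)/(88.4 − 61.4) × (22 − 20) = 20.7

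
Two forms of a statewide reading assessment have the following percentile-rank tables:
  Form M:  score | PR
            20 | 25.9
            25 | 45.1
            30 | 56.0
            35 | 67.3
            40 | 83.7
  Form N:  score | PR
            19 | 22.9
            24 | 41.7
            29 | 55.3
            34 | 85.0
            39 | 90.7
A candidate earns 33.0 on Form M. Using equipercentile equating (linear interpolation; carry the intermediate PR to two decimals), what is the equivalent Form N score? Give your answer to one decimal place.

PR of 33.0 on Form M: 56.0 + (33.0 − 30)/(35 − 30) × (67.3 − 56.0) = 62.78
On Form N, PR 62.78 falls between score 29 (PR 55.3) and 34 (PR 85.0).
Interpolate: 29 + (62.78 − 55.3)/(85.0 − 55.3) × (34 − 29) = 30.3

30.3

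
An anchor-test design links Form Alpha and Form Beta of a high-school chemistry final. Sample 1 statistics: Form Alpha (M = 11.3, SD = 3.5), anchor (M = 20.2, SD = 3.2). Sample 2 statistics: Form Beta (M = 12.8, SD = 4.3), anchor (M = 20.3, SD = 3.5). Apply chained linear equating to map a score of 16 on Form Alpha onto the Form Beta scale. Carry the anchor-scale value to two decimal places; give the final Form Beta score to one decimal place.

18.0

Form Alpha → anchor (Sample 1): v = (3.2/3.5)(16 − 11.3) + 20.2 = 24.50
anchor → Form Beta (Sample 2): y = (4.3/3.5)(24.50 − 20.3) + 12.8 = 18.0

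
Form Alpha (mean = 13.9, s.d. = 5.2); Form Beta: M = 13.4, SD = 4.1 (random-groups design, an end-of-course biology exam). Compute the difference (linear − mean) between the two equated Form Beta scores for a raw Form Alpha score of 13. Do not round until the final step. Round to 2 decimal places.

Mean-equated: 13 + (13.4 − 13.9) = 12.50
Linear-equated: (4.1/5.2)(13 − 13.9) + 13.4 = 12.690
Difference = 12.690 − 12.50 = 0.19

0.19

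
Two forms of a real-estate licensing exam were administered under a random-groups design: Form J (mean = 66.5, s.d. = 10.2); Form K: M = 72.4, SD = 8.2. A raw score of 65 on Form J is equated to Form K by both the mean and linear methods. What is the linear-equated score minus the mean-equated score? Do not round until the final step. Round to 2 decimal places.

0.29

Mean-equated: 65 + (72.4 − 66.5) = 70.90
Linear-equated: (8.2/10.2)(65 − 66.5) + 72.4 = 71.194
Difference = 71.194 − 70.90 = 0.29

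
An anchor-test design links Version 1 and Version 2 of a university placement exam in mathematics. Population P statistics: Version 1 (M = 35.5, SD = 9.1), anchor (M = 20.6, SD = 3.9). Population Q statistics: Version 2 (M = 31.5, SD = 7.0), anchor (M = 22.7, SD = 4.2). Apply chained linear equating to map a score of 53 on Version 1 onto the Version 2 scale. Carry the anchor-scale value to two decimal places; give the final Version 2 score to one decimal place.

40.5

Version 1 → anchor (Population P): v = (3.9/9.1)(53 − 35.5) + 20.6 = 28.10
anchor → Version 2 (Population Q): y = (7.0/4.2)(28.10 − 22.7) + 31.5 = 40.5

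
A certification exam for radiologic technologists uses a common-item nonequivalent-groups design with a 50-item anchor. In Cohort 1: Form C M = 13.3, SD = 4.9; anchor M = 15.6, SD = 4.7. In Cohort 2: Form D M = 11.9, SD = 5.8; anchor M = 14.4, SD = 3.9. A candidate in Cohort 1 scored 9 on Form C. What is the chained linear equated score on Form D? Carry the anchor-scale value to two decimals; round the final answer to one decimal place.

7.6

Form C → anchor (Cohort 1): v = (4.7/4.9)(9 − 13.3) + 15.6 = 11.48
anchor → Form D (Cohort 2): y = (5.8/3.9)(11.48 − 14.4) + 11.9 = 7.6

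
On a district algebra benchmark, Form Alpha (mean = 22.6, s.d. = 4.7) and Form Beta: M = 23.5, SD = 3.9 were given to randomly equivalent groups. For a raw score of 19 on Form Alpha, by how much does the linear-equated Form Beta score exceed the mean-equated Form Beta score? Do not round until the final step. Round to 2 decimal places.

0.61

Mean-equated: 19 + (23.5 − 22.6) = 19.90
Linear-equated: (3.9/4.7)(19 − 22.6) + 23.5 = 20.513
Difference = 20.513 − 19.90 = 0.61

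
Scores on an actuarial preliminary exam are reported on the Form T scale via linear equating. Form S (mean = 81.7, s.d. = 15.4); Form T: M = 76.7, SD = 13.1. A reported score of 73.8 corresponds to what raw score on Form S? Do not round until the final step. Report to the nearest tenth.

Invert y = (SD_Y/SD_X)(x − M_X) + M_Y:
x = (SD_X/SD_Y)(y − M_Y) + M_X = (15.4/13.1)(73.8 − 76.7) + 81.7
x = 1.175573 × -2.900 + 81.7 = 78.3

78.3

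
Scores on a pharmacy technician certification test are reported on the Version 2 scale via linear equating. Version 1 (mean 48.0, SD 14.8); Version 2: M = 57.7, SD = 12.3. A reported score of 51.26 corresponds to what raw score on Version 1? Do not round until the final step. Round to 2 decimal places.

Invert y = (SD_Y/SD_X)(x − M_X) + M_Y:
x = (SD_X/SD_Y)(y − M_Y) + M_X = (14.8/12.3)(51.26 − 57.7) + 48.0
x = 1.203252 × -6.440 + 48.0 = 40.25

40.25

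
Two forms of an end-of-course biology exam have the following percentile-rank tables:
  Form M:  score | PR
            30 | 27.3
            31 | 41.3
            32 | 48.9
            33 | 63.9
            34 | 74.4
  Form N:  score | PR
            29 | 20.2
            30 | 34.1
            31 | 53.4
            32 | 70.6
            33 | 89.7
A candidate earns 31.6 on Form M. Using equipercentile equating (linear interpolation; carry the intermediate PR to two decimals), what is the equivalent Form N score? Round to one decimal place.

30.6

PR of 31.6 on Form M: 41.3 + (31.6 − 31)/(32 − 31) × (48.9 − 41.3) = 45.86
On Form N, PR 45.86 falls between score 30 (PR 34.1) and 31 (PR 53.4).
Interpolate: 30 + (45.86 − 34.1)/(53.4 − 34.1) × (31 − 30) = 30.6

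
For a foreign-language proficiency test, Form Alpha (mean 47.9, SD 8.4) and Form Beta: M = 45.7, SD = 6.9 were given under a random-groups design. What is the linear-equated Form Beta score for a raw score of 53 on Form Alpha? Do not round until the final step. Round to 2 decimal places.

49.89

Linear equating: y = (SD_Y/SD_X)(x − M_X) + M_Y
y = (6.9/8.4)(53 − 47.9) + 45.7
y = 0.821429 × 5.1 + 45.7 = 4.1893 + 45.7 = 49.89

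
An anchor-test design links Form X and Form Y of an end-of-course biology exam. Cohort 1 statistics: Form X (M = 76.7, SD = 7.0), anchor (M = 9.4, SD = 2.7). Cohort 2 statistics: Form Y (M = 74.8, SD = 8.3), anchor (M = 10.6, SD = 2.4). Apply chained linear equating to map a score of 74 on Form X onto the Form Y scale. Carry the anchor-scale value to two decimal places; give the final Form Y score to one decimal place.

67.1

Form X → anchor (Cohort 1): v = (2.7/7.0)(74 − 76.7) + 9.4 = 8.36
anchor → Form Y (Cohort 2): y = (8.3/2.4)(8.36 − 10.6) + 74.8 = 67.1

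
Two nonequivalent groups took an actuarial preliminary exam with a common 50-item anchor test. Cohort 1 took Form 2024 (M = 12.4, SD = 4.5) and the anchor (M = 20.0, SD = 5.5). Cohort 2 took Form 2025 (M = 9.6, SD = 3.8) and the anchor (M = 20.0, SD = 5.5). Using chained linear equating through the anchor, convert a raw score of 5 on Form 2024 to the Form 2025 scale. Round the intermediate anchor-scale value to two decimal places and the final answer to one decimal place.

Form 2024 → anchor (Cohort 1): v = (5.5/4.5)(5 − 12.4) + 20.0 = 10.96
anchor → Form 2025 (Cohort 2): y = (3.8/5.5)(10.96 − 20.0) + 9.6 = 3.4

3.4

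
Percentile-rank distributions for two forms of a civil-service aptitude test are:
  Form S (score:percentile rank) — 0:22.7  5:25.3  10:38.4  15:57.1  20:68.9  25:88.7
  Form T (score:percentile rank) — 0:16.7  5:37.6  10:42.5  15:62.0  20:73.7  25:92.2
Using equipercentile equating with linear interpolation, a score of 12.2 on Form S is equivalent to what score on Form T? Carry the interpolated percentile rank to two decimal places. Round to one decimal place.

11.1

PR of 12.2 on Form S: 38.4 + (12.2 − 10)/(15 − 10) × (57.1 − 38.4) = 46.63
On Form T, PR 46.63 falls between score 10 (PR 42.5) and 15 (PR 62.0).
Interpolate: 10 + (46.63 − 42.5)/(62.0 − 42.5) × (15 − 10) = 11.1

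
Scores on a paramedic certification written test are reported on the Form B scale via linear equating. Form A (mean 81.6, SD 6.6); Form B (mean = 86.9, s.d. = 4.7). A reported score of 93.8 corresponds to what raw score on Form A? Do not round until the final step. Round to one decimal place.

Invert y = (SD_Y/SD_X)(x − M_X) + M_Y:
x = (SD_X/SD_Y)(y − M_Y) + M_X = (6.6/4.7)(93.8 − 86.9) + 81.6
x = 1.404255 × 6.900 + 81.6 = 91.3

91.3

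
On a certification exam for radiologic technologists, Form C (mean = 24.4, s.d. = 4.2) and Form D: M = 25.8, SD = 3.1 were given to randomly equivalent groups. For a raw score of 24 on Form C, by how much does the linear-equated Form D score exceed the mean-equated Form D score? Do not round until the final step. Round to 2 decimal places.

Mean-equated: 24 + (25.8 − 24.4) = 25.40
Linear-equated: (3.1/4.2)(24 − 24.4) + 25.8 = 25.505
Difference = 25.505 − 25.40 = 0.10

0.10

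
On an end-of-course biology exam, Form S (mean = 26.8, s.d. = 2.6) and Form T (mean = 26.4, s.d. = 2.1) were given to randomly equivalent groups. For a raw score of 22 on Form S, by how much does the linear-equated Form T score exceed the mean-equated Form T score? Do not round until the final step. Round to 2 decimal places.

Mean-equated: 22 + (26.4 − 26.8) = 21.60
Linear-equated: (2.1/2.6)(22 − 26.8) + 26.4 = 22.523
Difference = 22.523 − 21.60 = 0.92

0.92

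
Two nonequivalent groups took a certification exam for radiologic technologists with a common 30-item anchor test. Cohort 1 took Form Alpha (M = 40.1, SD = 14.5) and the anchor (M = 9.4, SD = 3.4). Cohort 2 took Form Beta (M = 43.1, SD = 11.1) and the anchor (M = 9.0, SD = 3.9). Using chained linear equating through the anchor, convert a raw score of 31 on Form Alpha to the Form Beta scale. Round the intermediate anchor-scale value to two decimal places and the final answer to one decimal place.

38.2

Form Alpha → anchor (Cohort 1): v = (3.4/14.5)(31 − 40.1) + 9.4 = 7.27
anchor → Form Beta (Cohort 2): y = (11.1/3.9)(7.27 − 9.0) + 43.1 = 38.2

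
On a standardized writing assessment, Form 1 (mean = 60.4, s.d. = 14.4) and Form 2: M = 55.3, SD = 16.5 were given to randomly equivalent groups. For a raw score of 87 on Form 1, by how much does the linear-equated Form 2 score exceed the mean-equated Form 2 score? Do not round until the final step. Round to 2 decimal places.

3.88

Mean-equated: 87 + (55.3 − 60.4) = 81.90
Linear-equated: (16.5/14.4)(87 − 60.4) + 55.3 = 85.779
Difference = 85.779 − 81.90 = 3.88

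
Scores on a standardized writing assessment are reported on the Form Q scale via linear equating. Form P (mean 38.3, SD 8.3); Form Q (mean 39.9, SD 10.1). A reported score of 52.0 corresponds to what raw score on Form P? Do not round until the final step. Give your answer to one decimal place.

Invert y = (SD_Y/SD_X)(x − M_X) + M_Y:
x = (SD_X/SD_Y)(y − M_Y) + M_X = (8.3/10.1)(52.0 − 39.9) + 38.3
x = 0.821782 × 12.100 + 38.3 = 48.2

48.2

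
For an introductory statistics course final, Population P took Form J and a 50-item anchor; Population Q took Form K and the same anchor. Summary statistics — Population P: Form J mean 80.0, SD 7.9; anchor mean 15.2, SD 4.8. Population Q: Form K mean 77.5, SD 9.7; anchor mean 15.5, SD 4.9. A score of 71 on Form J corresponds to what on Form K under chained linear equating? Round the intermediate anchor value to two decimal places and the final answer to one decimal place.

Form J → anchor (Population P): v = (4.8/7.9)(71 − 80.0) + 15.2 = 9.73
anchor → Form K (Population Q): y = (9.7/4.9)(9.73 − 15.5) + 77.5 = 66.1

66.1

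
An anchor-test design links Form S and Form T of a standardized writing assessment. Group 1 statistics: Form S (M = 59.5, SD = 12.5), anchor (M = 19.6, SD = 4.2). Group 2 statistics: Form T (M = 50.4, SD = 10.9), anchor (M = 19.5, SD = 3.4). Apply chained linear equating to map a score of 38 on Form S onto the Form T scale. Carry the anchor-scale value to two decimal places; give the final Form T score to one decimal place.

27.6

Form S → anchor (Group 1): v = (4.2/12.5)(38 − 59.5) + 19.6 = 12.38
anchor → Form T (Group 2): y = (10.9/3.4)(12.38 − 19.5) + 50.4 = 27.6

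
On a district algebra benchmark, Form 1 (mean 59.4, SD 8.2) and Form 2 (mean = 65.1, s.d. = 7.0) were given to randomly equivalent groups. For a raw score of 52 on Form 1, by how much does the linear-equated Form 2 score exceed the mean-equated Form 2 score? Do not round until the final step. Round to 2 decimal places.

1.08

Mean-equated: 52 + (65.1 − 59.4) = 57.70
Linear-equated: (7.0/8.2)(52 − 59.4) + 65.1 = 58.783
Difference = 58.783 − 57.70 = 1.08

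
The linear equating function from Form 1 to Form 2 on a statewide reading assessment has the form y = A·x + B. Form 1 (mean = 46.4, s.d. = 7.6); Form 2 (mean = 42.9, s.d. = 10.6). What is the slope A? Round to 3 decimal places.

A = SD_Y / SD_X = 10.6 / 7.6 = 1.395

1.395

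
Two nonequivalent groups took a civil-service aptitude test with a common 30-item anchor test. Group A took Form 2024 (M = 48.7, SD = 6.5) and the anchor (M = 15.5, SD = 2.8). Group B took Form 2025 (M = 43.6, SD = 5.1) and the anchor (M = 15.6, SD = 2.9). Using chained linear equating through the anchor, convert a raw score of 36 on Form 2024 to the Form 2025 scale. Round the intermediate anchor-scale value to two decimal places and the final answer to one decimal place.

Form 2024 → anchor (Group A): v = (2.8/6.5)(36 − 48.7) + 15.5 = 10.03
anchor → Form 2025 (Group B): y = (5.1/2.9)(10.03 − 15.6) + 43.6 = 33.8

33.8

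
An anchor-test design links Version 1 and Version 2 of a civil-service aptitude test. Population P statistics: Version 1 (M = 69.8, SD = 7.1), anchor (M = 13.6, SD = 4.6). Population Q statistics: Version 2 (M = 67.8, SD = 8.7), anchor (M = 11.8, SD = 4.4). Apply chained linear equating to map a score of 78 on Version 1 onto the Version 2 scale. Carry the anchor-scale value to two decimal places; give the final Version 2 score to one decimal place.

Version 1 → anchor (Population P): v = (4.6/7.1)(78 − 69.8) + 13.6 = 18.91
anchor → Version 2 (Population Q): y = (8.7/4.4)(18.91 − 11.8) + 67.8 = 81.9

81.9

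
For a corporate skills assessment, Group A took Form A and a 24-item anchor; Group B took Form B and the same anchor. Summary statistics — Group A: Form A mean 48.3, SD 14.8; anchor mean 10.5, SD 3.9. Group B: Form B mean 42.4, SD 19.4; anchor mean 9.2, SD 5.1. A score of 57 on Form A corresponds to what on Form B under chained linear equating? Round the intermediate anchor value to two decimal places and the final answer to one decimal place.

Form A → anchor (Group A): v = (3.9/14.8)(57 − 48.3) + 10.5 = 12.79
anchor → Form B (Group B): y = (19.4/5.1)(12.79 − 9.2) + 42.4 = 56.1

56.1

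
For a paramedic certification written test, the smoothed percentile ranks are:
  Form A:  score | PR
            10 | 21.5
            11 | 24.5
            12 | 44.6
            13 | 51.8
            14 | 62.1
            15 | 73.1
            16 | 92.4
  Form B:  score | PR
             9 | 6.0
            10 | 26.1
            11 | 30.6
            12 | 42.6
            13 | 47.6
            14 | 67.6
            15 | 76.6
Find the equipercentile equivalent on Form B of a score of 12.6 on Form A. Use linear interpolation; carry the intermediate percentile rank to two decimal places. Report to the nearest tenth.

13.1

PR of 12.6 on Form A: 44.6 + (12.6 − 12)/(13 − 12) × (51.8 − 44.6) = 48.92
On Form B, PR 48.92 falls between score 13 (PR 47.6) and 14 (PR 67.6).
Interpolate: 13 + (48.92 − 47.6)/(67.6 − 47.6) × (14 − 13) = 13.1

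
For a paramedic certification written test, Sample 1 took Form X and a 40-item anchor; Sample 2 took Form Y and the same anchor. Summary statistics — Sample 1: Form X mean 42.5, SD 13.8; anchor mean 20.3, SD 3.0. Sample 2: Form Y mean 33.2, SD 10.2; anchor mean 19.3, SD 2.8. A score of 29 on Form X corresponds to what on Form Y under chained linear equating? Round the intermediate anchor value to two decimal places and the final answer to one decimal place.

26.2

Form X → anchor (Sample 1): v = (3.0/13.8)(29 − 42.5) + 20.3 = 17.37
anchor → Form Y (Sample 2): y = (10.2/2.8)(17.37 − 19.3) + 33.2 = 26.2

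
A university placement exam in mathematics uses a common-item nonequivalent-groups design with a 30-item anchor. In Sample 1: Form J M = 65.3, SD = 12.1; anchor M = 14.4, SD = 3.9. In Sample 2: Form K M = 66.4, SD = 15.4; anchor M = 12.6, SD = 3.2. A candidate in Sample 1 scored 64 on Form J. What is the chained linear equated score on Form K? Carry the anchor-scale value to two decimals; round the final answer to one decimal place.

Form J → anchor (Sample 1): v = (3.9/12.1)(64 − 65.3) + 14.4 = 13.98
anchor → Form K (Sample 2): y = (15.4/3.2)(13.98 − 12.6) + 66.4 = 73.0

73.0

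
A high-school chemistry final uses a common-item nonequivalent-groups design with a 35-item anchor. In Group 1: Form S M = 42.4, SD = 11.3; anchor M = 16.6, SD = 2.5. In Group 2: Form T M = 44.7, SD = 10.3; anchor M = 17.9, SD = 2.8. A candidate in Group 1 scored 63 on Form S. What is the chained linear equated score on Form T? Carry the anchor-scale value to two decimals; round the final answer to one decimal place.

56.7

Form S → anchor (Group 1): v = (2.5/11.3)(63 − 42.4) + 16.6 = 21.16
anchor → Form T (Group 2): y = (10.3/2.8)(21.16 − 17.9) + 44.7 = 56.7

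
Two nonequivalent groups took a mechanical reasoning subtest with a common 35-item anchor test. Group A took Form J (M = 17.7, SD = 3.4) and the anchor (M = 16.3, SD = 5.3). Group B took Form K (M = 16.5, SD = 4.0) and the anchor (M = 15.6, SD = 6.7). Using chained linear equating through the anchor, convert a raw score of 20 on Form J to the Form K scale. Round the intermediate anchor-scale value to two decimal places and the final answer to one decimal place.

Form J → anchor (Group A): v = (5.3/3.4)(20 − 17.7) + 16.3 = 19.89
anchor → Form K (Group B): y = (4.0/6.7)(19.89 − 15.6) + 16.5 = 19.1

19.1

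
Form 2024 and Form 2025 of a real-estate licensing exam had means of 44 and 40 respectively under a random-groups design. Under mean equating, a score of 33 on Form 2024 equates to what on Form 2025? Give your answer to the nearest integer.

Mean equating: y = x + (M_Y − M_X) = 33 + (40 − 44) = 29

29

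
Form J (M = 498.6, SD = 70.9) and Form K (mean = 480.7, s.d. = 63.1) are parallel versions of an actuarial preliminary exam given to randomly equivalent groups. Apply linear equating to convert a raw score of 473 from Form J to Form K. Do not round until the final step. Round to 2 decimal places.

457.92

Linear equating: y = (SD_Y/SD_X)(x − M_X) + M_Y
y = (63.1/70.9)(473 − 498.6) + 480.7
y = 0.889986 × -25.6 + 480.7 = -22.7836 + 480.7 = 457.92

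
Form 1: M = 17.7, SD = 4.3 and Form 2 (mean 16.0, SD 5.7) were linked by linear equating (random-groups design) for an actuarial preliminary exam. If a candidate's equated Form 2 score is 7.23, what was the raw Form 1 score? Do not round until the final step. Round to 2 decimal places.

Invert y = (SD_Y/SD_X)(x − M_X) + M_Y:
x = (SD_X/SD_Y)(y − M_Y) + M_X = (4.3/5.7)(7.23 − 16.0) + 17.7
x = 0.754386 × -8.770 + 17.7 = 11.08

11.08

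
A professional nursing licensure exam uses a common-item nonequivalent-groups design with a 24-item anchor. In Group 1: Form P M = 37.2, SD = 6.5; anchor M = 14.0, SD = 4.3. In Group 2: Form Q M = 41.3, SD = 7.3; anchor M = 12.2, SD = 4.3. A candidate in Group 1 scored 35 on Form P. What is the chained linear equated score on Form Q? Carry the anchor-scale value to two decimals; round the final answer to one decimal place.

41.9

Form P → anchor (Group 1): v = (4.3/6.5)(35 − 37.2) + 14.0 = 12.54
anchor → Form Q (Group 2): y = (7.3/4.3)(12.54 − 12.2) + 41.3 = 41.9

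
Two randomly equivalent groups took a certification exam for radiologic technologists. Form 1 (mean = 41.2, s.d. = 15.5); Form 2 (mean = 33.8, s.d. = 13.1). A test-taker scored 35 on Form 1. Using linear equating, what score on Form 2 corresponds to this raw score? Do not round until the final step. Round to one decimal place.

Linear equating: y = (SD_Y/SD_X)(x − M_X) + M_Y
y = (13.1/15.5)(35 − 41.2) + 33.8
y = 0.845161 × -6.2 + 33.8 = -5.2400 + 33.8 = 28.6

28.6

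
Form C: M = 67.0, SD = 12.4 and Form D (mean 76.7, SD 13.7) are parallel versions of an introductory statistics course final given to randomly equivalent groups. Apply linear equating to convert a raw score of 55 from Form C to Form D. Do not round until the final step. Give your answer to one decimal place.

63.4

Linear equating: y = (SD_Y/SD_X)(x − M_X) + M_Y
y = (13.7/12.4)(55 − 67.0) + 76.7
y = 1.104839 × -12.0 + 76.7 = -13.2581 + 76.7 = 63.4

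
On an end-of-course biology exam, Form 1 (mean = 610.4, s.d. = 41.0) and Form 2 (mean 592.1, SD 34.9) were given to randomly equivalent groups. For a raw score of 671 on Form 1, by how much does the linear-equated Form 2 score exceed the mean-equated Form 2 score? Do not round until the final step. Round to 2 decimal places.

Mean-equated: 671 + (592.1 − 610.4) = 652.70
Linear-equated: (34.9/41.0)(671 − 610.4) + 592.1 = 643.684
Difference = 643.684 − 652.70 = -9.02

-9.02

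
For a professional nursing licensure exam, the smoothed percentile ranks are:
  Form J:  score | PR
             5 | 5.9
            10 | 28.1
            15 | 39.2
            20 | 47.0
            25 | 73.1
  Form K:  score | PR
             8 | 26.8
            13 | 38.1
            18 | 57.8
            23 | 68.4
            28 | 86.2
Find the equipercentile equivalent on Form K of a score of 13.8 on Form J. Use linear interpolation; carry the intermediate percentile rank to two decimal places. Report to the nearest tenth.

12.3

PR of 13.8 on Form J: 28.1 + (13.8 − 10)/(15 − 10) × (39.2 − 28.1) = 36.54
On Form K, PR 36.54 falls between score 8 (PR 26.8) and 13 (PR 38.1).
Interpolate: 8 + (36.54 − 26.8)/(38.1 − 26.8) × (13 − 8) = 12.3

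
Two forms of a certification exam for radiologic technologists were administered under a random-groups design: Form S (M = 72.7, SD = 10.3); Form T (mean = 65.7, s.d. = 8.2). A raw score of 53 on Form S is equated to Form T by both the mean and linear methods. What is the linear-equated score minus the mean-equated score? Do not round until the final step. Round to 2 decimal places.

4.02

Mean-equated: 53 + (65.7 − 72.7) = 46.00
Linear-equated: (8.2/10.3)(53 − 72.7) + 65.7 = 50.017
Difference = 50.017 − 46.00 = 4.02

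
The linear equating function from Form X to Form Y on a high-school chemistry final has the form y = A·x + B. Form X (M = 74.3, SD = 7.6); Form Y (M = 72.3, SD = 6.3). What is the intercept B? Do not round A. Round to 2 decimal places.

10.71

A = SD_Y / SD_X = 6.3 / 7.6 = 0.828947
B = M_Y − A·M_X = 72.3 − 0.828947 × 74.3 = 10.71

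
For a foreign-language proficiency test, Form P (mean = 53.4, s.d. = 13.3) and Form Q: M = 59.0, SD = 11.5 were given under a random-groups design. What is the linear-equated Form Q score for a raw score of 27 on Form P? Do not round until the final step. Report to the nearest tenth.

36.2

Linear equating: y = (SD_Y/SD_X)(x − M_X) + M_Y
y = (11.5/13.3)(27 − 53.4) + 59.0
y = 0.864662 × -26.4 + 59.0 = -22.8271 + 59.0 = 36.2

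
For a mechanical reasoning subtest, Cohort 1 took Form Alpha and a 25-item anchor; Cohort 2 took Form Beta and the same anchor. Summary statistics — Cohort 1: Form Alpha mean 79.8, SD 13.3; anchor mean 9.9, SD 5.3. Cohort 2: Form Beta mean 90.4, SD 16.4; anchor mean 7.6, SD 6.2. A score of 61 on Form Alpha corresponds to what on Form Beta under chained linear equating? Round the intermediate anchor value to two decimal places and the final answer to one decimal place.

Form Alpha → anchor (Cohort 1): v = (5.3/13.3)(61 − 79.8) + 9.9 = 2.41
anchor → Form Beta (Cohort 2): y = (16.4/6.2)(2.41 − 7.6) + 90.4 = 76.7

76.7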